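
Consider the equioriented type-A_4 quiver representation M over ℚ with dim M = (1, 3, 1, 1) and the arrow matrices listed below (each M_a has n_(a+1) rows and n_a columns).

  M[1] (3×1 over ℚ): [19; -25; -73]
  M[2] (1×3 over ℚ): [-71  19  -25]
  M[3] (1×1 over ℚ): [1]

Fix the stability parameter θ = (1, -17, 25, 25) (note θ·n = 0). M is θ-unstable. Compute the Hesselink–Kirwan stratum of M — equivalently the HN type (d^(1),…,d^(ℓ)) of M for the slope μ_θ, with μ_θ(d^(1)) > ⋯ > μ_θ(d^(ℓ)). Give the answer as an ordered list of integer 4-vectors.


Interval decomposition of M: I[1,4], I[2,2]^2.
HN type (ℓ=3): μ^(1)=25; μ^(2)=-8; μ^(3)=-17

((0, 0, 1, 1); (1, 1, 0, 0); (0, 2, 0, 0))


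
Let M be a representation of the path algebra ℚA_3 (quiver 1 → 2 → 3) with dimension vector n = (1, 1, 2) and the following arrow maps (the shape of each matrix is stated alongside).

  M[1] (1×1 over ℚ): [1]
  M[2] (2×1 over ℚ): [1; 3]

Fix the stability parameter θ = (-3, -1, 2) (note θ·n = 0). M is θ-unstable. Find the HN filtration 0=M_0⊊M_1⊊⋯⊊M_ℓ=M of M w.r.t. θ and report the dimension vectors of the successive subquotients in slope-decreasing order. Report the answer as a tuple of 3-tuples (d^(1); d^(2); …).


Via rank(M_{q-1}∘⋯∘M_p): M ≅ I[1,3], I[3,3].
μ_θ-semistable layers: μ^(1)=2; μ^(2)=-1; μ^(3)=-3

((0, 0, 2); (0, 1, 0); (1, 0, 0))


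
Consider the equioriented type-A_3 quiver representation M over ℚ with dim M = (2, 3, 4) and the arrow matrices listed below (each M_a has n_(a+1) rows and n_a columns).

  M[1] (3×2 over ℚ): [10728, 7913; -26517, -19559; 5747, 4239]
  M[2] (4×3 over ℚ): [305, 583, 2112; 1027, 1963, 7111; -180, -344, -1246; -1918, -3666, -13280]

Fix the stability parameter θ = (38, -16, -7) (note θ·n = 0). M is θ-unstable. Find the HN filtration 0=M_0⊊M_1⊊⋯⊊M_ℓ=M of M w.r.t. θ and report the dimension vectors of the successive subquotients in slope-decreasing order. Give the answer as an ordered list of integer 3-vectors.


Interval decomposition of M: I[1,3]^2, I[2,2], I[3,3]^2.
HN type (ℓ=3): μ^(1)=5; μ^(2)=-7; μ^(3)=-16

((2, 2, 2); (0, 0, 2); (0, 1, 0))


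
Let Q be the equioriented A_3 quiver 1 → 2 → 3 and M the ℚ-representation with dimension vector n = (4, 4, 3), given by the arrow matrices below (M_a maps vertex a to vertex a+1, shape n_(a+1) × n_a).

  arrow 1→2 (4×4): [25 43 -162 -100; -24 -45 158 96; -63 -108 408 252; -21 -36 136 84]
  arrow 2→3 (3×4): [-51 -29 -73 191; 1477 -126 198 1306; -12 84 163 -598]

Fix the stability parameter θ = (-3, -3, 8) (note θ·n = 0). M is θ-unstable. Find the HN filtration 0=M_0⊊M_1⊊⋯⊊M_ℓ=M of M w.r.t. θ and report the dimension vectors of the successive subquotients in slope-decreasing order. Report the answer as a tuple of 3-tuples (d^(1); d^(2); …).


Interval decomposition of M: I[1,1]^2, I[1,3]^2, I[2,2], I[2,3].
HN type (ℓ=2): μ^(1)=8; μ^(2)=-3

((0, 0, 3); (4, 4, 0))


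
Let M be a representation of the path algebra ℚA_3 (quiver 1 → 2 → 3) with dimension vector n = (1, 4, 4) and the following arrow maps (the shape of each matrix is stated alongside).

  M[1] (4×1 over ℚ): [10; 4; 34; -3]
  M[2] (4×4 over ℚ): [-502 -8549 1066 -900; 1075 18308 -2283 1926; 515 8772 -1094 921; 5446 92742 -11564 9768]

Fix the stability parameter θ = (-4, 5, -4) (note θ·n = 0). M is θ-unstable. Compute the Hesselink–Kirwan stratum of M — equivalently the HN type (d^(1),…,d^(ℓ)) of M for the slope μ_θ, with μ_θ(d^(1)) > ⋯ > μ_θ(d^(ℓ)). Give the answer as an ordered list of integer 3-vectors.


Interval decomposition of M: I[1,3], I[2,3]^3.
HN type (ℓ=2): μ^(1)=1/2; μ^(2)=-4

((0, 4, 4); (1, 0, 0))


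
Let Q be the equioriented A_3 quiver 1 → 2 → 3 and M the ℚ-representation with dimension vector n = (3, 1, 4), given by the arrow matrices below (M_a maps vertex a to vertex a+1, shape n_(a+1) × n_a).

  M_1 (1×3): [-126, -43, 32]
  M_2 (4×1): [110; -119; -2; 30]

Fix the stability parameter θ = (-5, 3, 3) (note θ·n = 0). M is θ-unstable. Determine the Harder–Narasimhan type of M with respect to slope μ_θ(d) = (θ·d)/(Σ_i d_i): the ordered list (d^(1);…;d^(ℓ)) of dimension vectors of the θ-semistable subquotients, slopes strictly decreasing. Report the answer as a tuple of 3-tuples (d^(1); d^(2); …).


Barcode: M ≅ I[1,1]^2, I[1,3], I[3,3]^3. HN layers by μ_θ (2 steps, strictly decreasing):
  μ^(1)=3; μ^(2)=-5

((0, 1, 4); (3, 0, 0))


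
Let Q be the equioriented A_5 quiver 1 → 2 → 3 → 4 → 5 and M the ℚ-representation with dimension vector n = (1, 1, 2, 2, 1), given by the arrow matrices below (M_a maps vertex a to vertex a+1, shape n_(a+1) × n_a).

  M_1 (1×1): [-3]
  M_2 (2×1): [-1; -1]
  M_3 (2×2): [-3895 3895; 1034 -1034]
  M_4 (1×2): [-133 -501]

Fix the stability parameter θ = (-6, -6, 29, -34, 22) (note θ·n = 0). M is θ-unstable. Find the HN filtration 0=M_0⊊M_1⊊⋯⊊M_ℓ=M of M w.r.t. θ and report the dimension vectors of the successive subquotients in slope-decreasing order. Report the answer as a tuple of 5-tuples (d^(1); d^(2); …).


Barcode: M ≅ I[1,3], I[3,5], I[4,4]. HN layers by μ_θ (5 steps, strictly decreasing):
  μ^(1)=29; μ^(2)=22; μ^(3)=-5/2; μ^(4)=-6; μ^(5)=-34

((0, 0, 1, 0, 0); (0, 0, 0, 0, 1); (0, 0, 1, 1, 0); (1, 1, 0, 0, 0); (0, 0, 0, 1, 0))


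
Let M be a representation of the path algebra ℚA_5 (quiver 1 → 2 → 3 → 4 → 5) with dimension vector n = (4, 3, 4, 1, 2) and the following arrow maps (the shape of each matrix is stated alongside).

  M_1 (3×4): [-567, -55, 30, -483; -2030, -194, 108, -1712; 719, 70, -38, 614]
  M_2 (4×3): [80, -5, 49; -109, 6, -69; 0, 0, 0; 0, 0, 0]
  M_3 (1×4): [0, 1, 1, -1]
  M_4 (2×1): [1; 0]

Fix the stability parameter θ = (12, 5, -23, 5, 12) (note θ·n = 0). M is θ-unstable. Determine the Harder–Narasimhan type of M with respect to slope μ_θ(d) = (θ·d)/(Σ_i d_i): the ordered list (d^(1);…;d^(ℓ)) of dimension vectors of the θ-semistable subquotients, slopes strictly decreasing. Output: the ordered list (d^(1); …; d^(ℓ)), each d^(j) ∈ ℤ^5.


Interval decomposition of M: I[1,1], I[1,2], I[1,3], I[1,5], I[3,3]^2, I[5,5].
HN type (ℓ=5): μ^(1)=12; μ^(2)=17/2; μ^(3)=5; μ^(4)=-2; μ^(5)=-23

((1, 0, 0, 0, 2); (1, 1, 0, 0, 0); (0, 0, 0, 1, 0); (2, 2, 2, 0, 0); (0, 0, 2, 0, 0))


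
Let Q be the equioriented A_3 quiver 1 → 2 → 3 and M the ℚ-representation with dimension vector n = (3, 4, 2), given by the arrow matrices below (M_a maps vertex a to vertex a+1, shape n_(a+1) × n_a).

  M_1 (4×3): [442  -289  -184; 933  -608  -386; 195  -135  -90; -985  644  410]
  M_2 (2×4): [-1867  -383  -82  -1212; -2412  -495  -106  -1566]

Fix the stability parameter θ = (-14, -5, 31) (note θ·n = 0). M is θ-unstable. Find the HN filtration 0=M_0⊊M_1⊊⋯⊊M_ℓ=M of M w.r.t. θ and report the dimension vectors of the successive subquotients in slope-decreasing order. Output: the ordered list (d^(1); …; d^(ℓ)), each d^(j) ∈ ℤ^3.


Via rank(M_{q-1}∘⋯∘M_p): M ≅ I[1,1], I[1,3]^2, I[2,2]^2.
μ_θ-semistable layers: μ^(1)=31; μ^(2)=-5; μ^(3)=-14

((0, 0, 2); (0, 4, 0); (3, 0, 0))


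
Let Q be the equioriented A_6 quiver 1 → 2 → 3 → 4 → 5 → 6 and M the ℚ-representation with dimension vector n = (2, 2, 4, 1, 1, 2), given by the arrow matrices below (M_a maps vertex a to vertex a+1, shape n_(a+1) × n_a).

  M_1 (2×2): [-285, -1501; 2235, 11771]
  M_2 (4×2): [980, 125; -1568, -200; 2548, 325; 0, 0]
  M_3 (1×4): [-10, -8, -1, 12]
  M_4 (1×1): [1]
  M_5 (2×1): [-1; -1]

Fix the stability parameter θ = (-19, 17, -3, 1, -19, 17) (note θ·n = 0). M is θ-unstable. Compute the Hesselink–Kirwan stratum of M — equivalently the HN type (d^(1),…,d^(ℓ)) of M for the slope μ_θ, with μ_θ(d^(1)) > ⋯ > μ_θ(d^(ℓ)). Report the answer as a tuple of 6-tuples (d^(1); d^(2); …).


Interval decomposition of M: I[1,1], I[1,6], I[2,2], I[3,3]^3, I[6,6].
HN type (ℓ=4): μ^(1)=17; μ^(2)=-1; μ^(3)=-3; μ^(4)=-19

((0, 1, 0, 0, 0, 2); (0, 1, 1, 1, 1, 0); (0, 0, 3, 0, 0, 0); (2, 0, 0, 0, 0, 0))


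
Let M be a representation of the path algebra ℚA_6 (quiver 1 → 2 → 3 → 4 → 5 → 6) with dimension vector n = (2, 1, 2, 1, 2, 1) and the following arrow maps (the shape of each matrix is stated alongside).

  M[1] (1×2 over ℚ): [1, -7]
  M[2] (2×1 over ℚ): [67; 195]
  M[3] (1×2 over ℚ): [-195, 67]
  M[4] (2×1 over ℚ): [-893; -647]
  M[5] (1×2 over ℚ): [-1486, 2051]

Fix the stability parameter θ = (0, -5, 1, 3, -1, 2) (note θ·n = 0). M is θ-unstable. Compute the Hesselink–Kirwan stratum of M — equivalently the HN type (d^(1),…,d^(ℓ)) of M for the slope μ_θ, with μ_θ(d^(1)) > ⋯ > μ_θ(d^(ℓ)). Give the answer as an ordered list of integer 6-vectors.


Barcode: M ≅ I[1,1], I[1,3], I[3,6], I[5,5]. HN layers by μ_θ (5 steps, strictly decreasing):
  μ^(1)=2; μ^(2)=1; μ^(3)=0; μ^(4)=-1; μ^(5)=-5/2

((0, 0, 0, 0, 0, 1); (0, 0, 2, 1, 1, 0); (1, 0, 0, 0, 0, 0); (0, 0, 0, 0, 1, 0); (1, 1, 0, 0, 0, 0))


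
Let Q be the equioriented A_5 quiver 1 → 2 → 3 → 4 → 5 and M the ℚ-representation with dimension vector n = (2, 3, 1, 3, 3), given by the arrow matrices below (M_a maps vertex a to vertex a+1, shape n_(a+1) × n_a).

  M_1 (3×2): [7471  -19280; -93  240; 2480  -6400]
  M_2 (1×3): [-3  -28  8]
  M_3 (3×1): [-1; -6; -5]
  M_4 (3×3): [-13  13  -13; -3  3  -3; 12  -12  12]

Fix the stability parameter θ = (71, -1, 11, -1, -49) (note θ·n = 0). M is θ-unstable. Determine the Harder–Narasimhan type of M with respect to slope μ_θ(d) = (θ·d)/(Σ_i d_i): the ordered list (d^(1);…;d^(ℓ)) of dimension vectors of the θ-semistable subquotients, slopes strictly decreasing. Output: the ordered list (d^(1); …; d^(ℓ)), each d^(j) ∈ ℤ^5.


Via rank(M_{q-1}∘⋯∘M_p): M ≅ I[1,1], I[1,4], I[2,2]^2, I[4,4], I[4,5], I[5,5]^2.
μ_θ-semistable layers: μ^(1)=71; μ^(2)=20; μ^(3)=-1; μ^(4)=-25; μ^(5)=-49

((1, 0, 0, 0, 0); (1, 1, 1, 1, 0); (0, 2, 0, 1, 0); (0, 0, 0, 1, 1); (0, 0, 0, 0, 2))


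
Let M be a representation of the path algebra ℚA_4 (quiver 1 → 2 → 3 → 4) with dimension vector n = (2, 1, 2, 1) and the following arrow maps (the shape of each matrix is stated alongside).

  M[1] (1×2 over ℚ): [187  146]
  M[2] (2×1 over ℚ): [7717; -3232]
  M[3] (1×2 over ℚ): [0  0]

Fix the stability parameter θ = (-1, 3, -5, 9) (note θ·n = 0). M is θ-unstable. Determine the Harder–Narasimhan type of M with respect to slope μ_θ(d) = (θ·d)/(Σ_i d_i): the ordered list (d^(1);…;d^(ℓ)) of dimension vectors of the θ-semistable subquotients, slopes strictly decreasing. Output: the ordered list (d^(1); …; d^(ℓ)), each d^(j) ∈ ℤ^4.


Via rank(M_{q-1}∘⋯∘M_p): M ≅ I[1,1], I[1,3], I[3,3], I[4,4].
μ_θ-semistable layers: μ^(1)=9; μ^(2)=-1; μ^(3)=-5

((0, 0, 0, 1); (2, 1, 1, 0); (0, 0, 1, 0))


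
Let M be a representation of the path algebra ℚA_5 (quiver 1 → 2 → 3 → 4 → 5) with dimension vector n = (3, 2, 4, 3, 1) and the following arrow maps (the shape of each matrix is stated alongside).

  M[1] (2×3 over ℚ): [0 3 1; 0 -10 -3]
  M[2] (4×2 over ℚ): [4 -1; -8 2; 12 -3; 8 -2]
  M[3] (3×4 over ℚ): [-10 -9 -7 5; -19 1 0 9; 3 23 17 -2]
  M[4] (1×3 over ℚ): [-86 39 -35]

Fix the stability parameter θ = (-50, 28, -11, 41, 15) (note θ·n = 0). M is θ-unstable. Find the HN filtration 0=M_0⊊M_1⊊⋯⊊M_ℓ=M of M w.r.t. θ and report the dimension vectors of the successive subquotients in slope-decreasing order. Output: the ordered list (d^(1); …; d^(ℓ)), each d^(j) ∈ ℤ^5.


Interval decomposition of M: I[1,1], I[1,2], I[1,5], I[3,3], I[3,4]^2.
HN type (ℓ=5): μ^(1)=41; μ^(2)=28; μ^(3)=17/2; μ^(4)=-11; μ^(5)=-50

((0, 0, 0, 2, 0); (0, 1, 0, 1, 1); (0, 1, 1, 0, 0); (0, 0, 3, 0, 0); (3, 0, 0, 0, 0))


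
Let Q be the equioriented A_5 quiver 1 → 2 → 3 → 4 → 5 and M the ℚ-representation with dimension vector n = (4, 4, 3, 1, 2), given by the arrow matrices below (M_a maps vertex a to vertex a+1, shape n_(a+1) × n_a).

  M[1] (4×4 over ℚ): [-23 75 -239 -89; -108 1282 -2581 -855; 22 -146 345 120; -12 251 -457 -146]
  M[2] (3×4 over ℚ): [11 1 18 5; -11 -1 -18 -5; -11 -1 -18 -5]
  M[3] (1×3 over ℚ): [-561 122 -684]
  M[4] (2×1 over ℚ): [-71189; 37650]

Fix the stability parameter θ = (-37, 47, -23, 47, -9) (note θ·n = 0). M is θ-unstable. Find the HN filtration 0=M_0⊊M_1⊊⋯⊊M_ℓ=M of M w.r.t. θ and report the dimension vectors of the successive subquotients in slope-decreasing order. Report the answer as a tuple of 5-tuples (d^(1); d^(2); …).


Barcode: M ≅ I[1,2]^3, I[1,5], I[3,3]^2, I[5,5]. HN layers by μ_θ (6 steps, strictly decreasing):
  μ^(1)=47; μ^(2)=19; μ^(3)=12; μ^(4)=-9; μ^(5)=-23; μ^(6)=-37

((0, 3, 0, 0, 0); (0, 0, 0, 1, 1); (0, 1, 1, 0, 0); (0, 0, 0, 0, 1); (0, 0, 2, 0, 0); (4, 0, 0, 0, 0))


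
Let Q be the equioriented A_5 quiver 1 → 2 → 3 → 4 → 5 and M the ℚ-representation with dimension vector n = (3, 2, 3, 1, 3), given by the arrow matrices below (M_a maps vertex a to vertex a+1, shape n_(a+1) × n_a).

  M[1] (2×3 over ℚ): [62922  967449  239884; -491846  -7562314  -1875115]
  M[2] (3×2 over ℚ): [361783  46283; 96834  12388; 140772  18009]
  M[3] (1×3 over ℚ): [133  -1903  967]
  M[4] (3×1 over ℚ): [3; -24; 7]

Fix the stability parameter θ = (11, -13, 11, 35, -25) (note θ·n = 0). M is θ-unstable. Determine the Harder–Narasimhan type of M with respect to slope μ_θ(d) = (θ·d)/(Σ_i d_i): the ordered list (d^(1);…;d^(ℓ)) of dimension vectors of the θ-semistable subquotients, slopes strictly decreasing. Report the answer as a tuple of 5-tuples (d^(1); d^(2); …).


Via rank(M_{q-1}∘⋯∘M_p): M ≅ I[1,1], I[1,3], I[1,5], I[3,3], I[5,5]^2.
μ_θ-semistable layers: μ^(1)=11; μ^(2)=7; μ^(3)=-1; μ^(4)=-25

((1, 0, 2, 0, 0); (0, 0, 1, 1, 1); (2, 2, 0, 0, 0); (0, 0, 0, 0, 2))


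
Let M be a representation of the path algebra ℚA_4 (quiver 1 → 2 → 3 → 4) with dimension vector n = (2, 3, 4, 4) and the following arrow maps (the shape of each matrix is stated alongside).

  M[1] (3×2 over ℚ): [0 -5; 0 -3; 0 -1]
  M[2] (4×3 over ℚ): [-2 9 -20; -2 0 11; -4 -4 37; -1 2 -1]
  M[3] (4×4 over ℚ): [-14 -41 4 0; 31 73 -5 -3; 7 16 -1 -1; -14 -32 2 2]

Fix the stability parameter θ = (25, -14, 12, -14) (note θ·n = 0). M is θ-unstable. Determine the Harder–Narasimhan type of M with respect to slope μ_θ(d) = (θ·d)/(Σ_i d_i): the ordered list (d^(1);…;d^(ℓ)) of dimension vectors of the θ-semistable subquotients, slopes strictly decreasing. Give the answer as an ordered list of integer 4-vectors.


Barcode: M ≅ I[1,1], I[1,4], I[2,4]^2, I[3,3], I[4,4]. HN layers by μ_θ (5 steps, strictly decreasing):
  μ^(1)=25; μ^(2)=12; μ^(3)=9/4; μ^(4)=-1; μ^(5)=-14

((1, 0, 0, 0); (0, 0, 1, 0); (1, 1, 1, 1); (0, 0, 2, 2); (0, 2, 0, 1))


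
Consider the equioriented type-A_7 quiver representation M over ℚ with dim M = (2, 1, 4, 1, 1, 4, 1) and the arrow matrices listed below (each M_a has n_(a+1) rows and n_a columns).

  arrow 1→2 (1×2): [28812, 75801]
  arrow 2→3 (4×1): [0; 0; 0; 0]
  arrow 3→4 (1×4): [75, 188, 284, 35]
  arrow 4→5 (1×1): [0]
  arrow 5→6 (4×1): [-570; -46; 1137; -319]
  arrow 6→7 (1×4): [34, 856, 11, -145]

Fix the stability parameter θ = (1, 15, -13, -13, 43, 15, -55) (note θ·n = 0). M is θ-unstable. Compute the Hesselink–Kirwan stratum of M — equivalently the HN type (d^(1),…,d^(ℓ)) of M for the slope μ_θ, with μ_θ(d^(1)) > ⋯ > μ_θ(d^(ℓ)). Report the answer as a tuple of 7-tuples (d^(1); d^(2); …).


Interval decomposition of M: I[1,1], I[1,2], I[3,3]^3, I[3,4], I[5,7], I[6,6]^3.
HN type (ℓ=3): μ^(1)=15; μ^(2)=1; μ^(3)=-13

((0, 1, 0, 0, 0, 3, 0); (2, 0, 0, 0, 1, 1, 1); (0, 0, 4, 1, 0, 0, 0))


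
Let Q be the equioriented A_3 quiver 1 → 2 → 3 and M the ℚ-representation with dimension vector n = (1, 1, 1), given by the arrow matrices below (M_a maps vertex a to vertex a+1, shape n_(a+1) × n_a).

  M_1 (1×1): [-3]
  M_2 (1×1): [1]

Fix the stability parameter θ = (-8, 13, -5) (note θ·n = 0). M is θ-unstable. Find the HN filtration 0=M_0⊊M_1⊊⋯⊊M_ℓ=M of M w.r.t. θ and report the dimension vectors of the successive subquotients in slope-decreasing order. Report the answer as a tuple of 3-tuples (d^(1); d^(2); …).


Interval decomposition of M: I[1,3].
HN type (ℓ=2): μ^(1)=4; μ^(2)=-8

((0, 1, 1); (1, 0, 0))


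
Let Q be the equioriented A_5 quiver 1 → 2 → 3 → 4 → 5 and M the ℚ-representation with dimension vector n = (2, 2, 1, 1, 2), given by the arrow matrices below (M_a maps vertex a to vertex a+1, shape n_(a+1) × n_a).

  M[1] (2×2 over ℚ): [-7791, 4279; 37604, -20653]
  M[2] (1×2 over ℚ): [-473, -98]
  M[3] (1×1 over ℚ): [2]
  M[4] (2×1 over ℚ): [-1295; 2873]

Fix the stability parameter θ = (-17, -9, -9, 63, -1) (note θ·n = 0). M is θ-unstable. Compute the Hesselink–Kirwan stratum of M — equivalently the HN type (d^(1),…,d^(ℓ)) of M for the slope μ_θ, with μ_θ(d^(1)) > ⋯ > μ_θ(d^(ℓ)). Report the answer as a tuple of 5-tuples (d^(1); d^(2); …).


Interval decomposition of M: I[1,2], I[1,5], I[5,5].
HN type (ℓ=4): μ^(1)=31; μ^(2)=-1; μ^(3)=-9; μ^(4)=-17

((0, 0, 0, 1, 1); (0, 0, 0, 0, 1); (0, 2, 1, 0, 0); (2, 0, 0, 0, 0))


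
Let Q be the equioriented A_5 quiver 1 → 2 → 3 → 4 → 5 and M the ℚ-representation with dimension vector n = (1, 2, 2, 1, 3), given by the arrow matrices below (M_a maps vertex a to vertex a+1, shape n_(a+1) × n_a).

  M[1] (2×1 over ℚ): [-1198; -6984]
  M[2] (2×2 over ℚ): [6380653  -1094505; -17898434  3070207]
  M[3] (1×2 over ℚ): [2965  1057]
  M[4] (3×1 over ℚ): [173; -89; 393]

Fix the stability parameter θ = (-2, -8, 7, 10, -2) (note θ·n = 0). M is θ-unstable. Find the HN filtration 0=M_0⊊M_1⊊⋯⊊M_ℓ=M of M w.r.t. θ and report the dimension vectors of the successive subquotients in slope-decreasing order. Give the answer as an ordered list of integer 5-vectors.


Interval decomposition of M: I[1,5], I[2,3], I[5,5]^2.
HN type (ℓ=5): μ^(1)=7; μ^(2)=5; μ^(3)=-2; μ^(4)=-5; μ^(5)=-8

((0, 0, 1, 0, 0); (0, 0, 1, 1, 1); (0, 0, 0, 0, 2); (1, 1, 0, 0, 0); (0, 1, 0, 0, 0))


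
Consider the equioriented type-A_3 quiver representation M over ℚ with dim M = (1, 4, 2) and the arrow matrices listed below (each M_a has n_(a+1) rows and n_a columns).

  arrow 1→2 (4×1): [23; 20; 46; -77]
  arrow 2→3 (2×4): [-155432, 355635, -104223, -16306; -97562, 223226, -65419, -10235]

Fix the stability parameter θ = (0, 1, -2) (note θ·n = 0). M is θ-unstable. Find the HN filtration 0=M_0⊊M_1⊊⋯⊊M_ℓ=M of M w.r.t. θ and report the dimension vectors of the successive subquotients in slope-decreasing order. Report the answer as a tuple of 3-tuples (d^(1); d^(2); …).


Barcode: M ≅ I[1,3], I[2,2]^2, I[2,3]. HN layers by μ_θ (3 steps, strictly decreasing):
  μ^(1)=1; μ^(2)=-1/3; μ^(3)=-1/2

((0, 2, 0); (1, 1, 1); (0, 1, 1))


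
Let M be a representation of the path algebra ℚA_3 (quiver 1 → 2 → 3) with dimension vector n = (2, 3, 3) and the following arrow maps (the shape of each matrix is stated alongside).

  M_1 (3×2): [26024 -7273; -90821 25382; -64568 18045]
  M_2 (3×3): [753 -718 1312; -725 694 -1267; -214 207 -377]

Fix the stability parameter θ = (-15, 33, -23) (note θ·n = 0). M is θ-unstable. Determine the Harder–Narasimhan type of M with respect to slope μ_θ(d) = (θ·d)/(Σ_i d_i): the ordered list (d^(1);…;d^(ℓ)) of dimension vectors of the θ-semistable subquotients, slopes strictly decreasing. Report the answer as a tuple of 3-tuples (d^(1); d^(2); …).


Barcode: M ≅ I[1,3]^2, I[2,3]. HN layers by μ_θ (2 steps, strictly decreasing):
  μ^(1)=5; μ^(2)=-15

((0, 3, 3); (2, 0, 0))


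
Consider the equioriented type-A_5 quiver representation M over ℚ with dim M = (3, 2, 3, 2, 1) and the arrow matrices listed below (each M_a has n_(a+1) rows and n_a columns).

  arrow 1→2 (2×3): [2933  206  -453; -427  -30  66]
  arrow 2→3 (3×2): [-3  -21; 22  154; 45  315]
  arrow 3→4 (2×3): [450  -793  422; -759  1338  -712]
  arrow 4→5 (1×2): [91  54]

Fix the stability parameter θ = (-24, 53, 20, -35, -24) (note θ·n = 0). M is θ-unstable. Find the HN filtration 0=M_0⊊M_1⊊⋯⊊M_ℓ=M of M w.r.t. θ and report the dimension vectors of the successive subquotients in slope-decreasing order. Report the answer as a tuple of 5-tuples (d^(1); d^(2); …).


Barcode: M ≅ I[1,1], I[1,2], I[1,5], I[3,3], I[3,4]. HN layers by μ_θ (5 steps, strictly decreasing):
  μ^(1)=53; μ^(2)=20; μ^(3)=7/2; μ^(4)=-15/2; μ^(5)=-24

((0, 1, 0, 0, 0); (0, 0, 1, 0, 0); (0, 1, 1, 1, 1); (0, 0, 1, 1, 0); (3, 0, 0, 0, 0))


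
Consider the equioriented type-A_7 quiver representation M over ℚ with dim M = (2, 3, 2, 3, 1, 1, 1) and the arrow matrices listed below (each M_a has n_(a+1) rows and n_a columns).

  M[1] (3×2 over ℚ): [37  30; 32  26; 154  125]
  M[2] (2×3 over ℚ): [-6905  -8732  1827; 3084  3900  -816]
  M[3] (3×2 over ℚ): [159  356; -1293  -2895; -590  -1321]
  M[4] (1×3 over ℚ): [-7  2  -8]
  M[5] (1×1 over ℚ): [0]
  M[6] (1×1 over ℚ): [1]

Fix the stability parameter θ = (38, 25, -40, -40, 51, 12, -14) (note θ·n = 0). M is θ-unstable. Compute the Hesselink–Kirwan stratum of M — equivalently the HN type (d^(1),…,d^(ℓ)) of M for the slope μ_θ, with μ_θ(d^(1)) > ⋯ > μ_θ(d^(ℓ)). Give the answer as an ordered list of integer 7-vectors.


Interval decomposition of M: I[1,4], I[1,5], I[2,2], I[4,4], I[6,7].
HN type (ℓ=5): μ^(1)=51; μ^(2)=25; μ^(3)=-1; μ^(4)=-17/4; μ^(5)=-40

((0, 0, 0, 0, 1, 0, 0); (0, 1, 0, 0, 0, 0, 0); (0, 0, 0, 0, 0, 1, 1); (2, 2, 2, 2, 0, 0, 0); (0, 0, 0, 1, 0, 0, 0))


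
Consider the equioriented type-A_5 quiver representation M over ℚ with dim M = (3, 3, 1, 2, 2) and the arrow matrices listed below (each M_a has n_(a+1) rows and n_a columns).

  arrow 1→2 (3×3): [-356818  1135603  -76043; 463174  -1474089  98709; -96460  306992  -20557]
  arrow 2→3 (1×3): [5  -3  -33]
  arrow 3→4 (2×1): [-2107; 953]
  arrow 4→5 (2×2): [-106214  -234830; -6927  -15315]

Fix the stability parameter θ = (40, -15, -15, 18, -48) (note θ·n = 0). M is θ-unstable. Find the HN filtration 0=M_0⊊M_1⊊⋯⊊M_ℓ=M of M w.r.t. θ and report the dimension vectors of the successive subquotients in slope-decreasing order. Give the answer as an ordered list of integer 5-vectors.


Interval decomposition of M: I[1,1], I[1,2], I[1,5], I[2,2], I[4,4], I[5,5].
HN type (ℓ=6): μ^(1)=40; μ^(2)=18; μ^(3)=25/2; μ^(4)=-4; μ^(5)=-15; μ^(6)=-48

((1, 0, 0, 0, 0); (0, 0, 0, 1, 0); (1, 1, 0, 0, 0); (1, 1, 1, 1, 1); (0, 1, 0, 0, 0); (0, 0, 0, 0, 1))


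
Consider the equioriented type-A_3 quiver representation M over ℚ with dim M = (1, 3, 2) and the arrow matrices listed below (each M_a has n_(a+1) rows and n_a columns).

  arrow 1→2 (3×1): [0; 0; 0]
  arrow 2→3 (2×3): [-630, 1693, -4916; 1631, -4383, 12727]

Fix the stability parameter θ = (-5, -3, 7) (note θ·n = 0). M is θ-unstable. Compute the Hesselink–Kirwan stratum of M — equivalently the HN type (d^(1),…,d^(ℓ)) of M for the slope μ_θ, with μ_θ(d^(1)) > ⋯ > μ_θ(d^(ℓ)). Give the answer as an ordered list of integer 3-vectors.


Via rank(M_{q-1}∘⋯∘M_p): M ≅ I[1,1], I[2,2], I[2,3]^2.
μ_θ-semistable layers: μ^(1)=7; μ^(2)=-3; μ^(3)=-5

((0, 0, 2); (0, 3, 0); (1, 0, 0))


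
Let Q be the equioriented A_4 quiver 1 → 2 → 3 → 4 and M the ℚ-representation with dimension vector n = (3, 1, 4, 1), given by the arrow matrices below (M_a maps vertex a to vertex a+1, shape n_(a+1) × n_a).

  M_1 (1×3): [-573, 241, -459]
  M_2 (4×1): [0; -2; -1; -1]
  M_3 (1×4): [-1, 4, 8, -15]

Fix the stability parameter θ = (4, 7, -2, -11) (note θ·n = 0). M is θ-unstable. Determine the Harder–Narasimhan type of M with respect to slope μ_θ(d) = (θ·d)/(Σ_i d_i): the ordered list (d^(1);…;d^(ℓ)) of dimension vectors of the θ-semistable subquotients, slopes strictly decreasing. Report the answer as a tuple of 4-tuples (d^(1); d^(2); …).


Barcode: M ≅ I[1,1]^2, I[1,4], I[3,3]^3. HN layers by μ_θ (3 steps, strictly decreasing):
  μ^(1)=4; μ^(2)=-1/2; μ^(3)=-2

((2, 0, 0, 0); (1, 1, 1, 1); (0, 0, 3, 0))


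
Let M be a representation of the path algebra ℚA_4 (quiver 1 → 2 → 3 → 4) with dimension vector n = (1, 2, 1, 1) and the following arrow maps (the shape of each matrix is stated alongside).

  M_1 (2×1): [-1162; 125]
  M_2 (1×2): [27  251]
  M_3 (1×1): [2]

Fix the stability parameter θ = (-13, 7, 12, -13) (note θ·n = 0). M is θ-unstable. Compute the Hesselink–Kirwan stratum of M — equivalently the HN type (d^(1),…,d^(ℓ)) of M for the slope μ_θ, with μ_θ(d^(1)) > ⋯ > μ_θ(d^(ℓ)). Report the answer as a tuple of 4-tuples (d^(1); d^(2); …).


Barcode: M ≅ I[1,4], I[2,2]. HN layers by μ_θ (3 steps, strictly decreasing):
  μ^(1)=7; μ^(2)=2; μ^(3)=-13

((0, 1, 0, 0); (0, 1, 1, 1); (1, 0, 0, 0))


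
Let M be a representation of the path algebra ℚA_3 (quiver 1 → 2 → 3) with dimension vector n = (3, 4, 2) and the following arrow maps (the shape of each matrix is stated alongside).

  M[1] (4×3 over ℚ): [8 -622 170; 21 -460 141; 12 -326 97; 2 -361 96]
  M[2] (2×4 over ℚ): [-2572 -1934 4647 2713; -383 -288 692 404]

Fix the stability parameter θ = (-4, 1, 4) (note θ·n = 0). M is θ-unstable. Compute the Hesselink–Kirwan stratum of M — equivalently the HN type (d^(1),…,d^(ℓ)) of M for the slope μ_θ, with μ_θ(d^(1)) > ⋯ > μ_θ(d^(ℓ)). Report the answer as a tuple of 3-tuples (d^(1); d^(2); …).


Interval decomposition of M: I[1,2]^2, I[1,3], I[2,3].
HN type (ℓ=3): μ^(1)=4; μ^(2)=1; μ^(3)=-4

((0, 0, 2); (0, 4, 0); (3, 0, 0))


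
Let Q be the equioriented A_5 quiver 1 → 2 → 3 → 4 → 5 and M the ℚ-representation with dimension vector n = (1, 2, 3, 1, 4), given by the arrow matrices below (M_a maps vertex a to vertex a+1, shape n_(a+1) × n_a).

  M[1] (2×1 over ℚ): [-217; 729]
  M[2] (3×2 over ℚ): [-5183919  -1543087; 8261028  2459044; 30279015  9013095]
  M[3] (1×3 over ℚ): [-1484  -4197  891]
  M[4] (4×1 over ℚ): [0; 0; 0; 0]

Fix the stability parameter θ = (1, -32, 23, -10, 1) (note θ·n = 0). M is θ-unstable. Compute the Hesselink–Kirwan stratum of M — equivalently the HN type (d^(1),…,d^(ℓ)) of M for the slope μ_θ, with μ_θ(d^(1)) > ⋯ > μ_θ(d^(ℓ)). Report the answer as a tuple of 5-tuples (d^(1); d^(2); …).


Via rank(M_{q-1}∘⋯∘M_p): M ≅ I[1,2], I[2,4], I[3,3]^2, I[5,5]^4.
μ_θ-semistable layers: μ^(1)=23; μ^(2)=13/2; μ^(3)=1; μ^(4)=-31/2; μ^(5)=-32

((0, 0, 2, 0, 0); (0, 0, 1, 1, 0); (0, 0, 0, 0, 4); (1, 1, 0, 0, 0); (0, 1, 0, 0, 0))


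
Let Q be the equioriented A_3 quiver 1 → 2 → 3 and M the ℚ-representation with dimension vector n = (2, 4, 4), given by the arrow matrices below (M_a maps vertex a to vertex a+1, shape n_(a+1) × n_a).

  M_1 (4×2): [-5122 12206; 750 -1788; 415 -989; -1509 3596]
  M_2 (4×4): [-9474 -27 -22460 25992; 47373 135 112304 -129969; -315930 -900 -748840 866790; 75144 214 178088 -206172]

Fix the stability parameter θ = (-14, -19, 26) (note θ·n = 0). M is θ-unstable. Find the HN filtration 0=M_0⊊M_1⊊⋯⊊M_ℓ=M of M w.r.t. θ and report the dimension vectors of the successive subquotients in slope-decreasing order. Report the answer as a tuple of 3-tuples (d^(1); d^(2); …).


Via rank(M_{q-1}∘⋯∘M_p): M ≅ I[1,2], I[1,3], I[2,2], I[2,3], I[3,3]^2.
μ_θ-semistable layers: μ^(1)=26; μ^(2)=-33/2; μ^(3)=-19

((0, 0, 4); (2, 2, 0); (0, 2, 0))


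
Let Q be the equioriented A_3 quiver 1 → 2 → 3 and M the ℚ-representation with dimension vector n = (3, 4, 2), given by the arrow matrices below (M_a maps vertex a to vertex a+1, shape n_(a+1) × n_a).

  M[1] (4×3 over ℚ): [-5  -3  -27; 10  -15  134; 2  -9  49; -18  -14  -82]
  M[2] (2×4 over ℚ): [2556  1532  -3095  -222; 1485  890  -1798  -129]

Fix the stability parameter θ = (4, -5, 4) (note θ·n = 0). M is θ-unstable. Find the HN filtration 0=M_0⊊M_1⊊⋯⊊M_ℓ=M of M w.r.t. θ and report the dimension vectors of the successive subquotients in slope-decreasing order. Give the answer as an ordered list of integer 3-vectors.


Via rank(M_{q-1}∘⋯∘M_p): M ≅ I[1,2], I[1,3]^2, I[2,2].
μ_θ-semistable layers: μ^(1)=4; μ^(2)=-1/2; μ^(3)=-5

((0, 0, 2); (3, 3, 0); (0, 1, 0))


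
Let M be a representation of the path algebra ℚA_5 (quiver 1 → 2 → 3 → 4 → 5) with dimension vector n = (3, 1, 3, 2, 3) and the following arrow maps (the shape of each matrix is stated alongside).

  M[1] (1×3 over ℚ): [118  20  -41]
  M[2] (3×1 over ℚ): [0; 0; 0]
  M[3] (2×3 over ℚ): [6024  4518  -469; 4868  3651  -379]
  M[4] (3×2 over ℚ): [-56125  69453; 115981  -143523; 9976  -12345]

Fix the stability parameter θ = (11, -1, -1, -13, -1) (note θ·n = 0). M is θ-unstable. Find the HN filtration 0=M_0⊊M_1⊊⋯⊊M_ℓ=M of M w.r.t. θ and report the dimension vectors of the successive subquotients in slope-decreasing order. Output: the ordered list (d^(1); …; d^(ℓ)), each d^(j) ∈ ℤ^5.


Via rank(M_{q-1}∘⋯∘M_p): M ≅ I[1,1]^2, I[1,2], I[3,3], I[3,5]^2, I[5,5].
μ_θ-semistable layers: μ^(1)=11; μ^(2)=5; μ^(3)=-1; μ^(4)=-7

((2, 0, 0, 0, 0); (1, 1, 0, 0, 0); (0, 0, 1, 0, 3); (0, 0, 2, 2, 0))


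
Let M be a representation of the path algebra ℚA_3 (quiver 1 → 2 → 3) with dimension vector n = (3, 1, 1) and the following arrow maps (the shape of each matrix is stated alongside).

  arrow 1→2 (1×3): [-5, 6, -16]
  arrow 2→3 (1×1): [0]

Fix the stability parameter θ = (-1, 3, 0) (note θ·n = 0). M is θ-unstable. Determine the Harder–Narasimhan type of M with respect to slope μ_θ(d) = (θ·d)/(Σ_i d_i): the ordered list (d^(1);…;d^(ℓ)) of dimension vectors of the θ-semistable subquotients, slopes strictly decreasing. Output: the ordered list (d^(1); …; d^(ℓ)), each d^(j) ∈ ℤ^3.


Via rank(M_{q-1}∘⋯∘M_p): M ≅ I[1,1]^2, I[1,2], I[3,3].
μ_θ-semistable layers: μ^(1)=3; μ^(2)=0; μ^(3)=-1

((0, 1, 0); (0, 0, 1); (3, 0, 0))


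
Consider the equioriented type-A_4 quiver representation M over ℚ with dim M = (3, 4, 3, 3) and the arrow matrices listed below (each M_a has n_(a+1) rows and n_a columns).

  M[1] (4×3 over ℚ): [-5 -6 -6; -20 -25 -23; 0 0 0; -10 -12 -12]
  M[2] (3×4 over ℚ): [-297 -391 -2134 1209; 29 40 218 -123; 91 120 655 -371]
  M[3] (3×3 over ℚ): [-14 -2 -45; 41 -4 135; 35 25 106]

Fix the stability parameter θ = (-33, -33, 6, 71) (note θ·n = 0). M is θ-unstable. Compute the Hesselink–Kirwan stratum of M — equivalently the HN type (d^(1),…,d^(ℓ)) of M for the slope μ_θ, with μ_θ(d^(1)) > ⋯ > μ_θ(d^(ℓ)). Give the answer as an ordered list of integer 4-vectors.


Interval decomposition of M: I[1,1], I[1,4]^2, I[2,2], I[2,4].
HN type (ℓ=3): μ^(1)=71; μ^(2)=6; μ^(3)=-33

((0, 0, 0, 3); (0, 0, 3, 0); (3, 4, 0, 0))


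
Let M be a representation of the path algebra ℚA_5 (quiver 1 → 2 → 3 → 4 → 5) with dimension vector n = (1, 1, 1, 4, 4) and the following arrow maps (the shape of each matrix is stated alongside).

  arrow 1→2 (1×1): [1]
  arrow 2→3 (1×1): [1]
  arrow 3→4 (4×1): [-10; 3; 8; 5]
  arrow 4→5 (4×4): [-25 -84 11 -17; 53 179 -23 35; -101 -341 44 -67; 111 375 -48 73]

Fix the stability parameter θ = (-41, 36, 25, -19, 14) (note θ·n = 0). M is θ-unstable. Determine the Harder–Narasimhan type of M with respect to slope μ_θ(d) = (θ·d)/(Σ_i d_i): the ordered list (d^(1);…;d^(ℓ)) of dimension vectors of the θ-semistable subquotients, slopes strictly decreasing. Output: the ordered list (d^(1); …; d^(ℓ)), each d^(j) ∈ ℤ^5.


Via rank(M_{q-1}∘⋯∘M_p): M ≅ I[1,5], I[4,4], I[4,5]^2, I[5,5].
μ_θ-semistable layers: μ^(1)=14; μ^(2)=-19; μ^(3)=-41

((0, 1, 1, 1, 4); (0, 0, 0, 3, 0); (1, 0, 0, 0, 0))


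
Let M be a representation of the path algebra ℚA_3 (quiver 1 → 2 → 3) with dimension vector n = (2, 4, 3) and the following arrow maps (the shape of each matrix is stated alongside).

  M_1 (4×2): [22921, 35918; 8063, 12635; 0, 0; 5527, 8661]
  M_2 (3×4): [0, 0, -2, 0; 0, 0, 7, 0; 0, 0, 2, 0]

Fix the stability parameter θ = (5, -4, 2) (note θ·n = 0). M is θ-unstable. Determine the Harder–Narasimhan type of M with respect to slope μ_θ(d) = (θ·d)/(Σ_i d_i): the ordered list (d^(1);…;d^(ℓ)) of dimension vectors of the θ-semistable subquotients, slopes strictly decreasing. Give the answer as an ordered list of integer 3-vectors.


Barcode: M ≅ I[1,2]^2, I[2,2], I[2,3], I[3,3]^2. HN layers by μ_θ (3 steps, strictly decreasing):
  μ^(1)=2; μ^(2)=1/2; μ^(3)=-4

((0, 0, 3); (2, 2, 0); (0, 2, 0))


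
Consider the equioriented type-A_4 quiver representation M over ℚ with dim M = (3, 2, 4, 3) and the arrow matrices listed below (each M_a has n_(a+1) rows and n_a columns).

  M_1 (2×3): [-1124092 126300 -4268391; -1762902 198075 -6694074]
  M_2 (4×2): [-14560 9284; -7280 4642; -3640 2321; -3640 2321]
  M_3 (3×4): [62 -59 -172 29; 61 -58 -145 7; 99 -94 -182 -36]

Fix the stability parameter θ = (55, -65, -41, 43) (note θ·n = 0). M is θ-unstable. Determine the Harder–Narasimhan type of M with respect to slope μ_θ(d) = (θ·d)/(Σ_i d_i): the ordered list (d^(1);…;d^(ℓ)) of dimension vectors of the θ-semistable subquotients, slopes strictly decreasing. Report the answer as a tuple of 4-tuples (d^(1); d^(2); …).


Interval decomposition of M: I[1,1], I[1,2], I[1,4], I[3,3], I[3,4]^2.
HN type (ℓ=5): μ^(1)=55; μ^(2)=43; μ^(3)=-5; μ^(4)=-17; μ^(5)=-41

((1, 0, 0, 0); (0, 0, 0, 3); (1, 1, 0, 0); (1, 1, 1, 0); (0, 0, 3, 0))


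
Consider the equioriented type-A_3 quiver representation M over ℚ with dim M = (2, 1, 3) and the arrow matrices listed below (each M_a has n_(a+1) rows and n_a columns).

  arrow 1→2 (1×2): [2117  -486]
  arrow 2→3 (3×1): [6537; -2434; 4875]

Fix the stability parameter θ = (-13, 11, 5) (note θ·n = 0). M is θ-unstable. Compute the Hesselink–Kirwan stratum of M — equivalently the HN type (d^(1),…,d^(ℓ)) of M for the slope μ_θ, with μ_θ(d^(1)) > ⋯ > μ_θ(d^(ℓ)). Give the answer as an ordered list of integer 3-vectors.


Barcode: M ≅ I[1,1], I[1,3], I[3,3]^2. HN layers by μ_θ (3 steps, strictly decreasing):
  μ^(1)=8; μ^(2)=5; μ^(3)=-13

((0, 1, 1); (0, 0, 2); (2, 0, 0))


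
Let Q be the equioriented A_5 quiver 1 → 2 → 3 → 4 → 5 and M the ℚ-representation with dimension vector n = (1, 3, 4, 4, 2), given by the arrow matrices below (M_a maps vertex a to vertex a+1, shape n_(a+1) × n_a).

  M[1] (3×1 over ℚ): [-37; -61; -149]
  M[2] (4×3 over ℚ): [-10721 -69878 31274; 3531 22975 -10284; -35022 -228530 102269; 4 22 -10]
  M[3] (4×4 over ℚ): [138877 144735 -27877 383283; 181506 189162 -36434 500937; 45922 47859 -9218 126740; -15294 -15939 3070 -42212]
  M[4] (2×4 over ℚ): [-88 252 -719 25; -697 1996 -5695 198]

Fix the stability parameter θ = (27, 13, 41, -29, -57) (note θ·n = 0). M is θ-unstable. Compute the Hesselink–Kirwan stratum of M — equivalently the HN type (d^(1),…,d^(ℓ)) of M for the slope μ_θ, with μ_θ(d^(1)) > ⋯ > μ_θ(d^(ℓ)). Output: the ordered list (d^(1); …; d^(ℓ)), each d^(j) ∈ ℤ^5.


Barcode: M ≅ I[1,5], I[2,3], I[2,4], I[3,4], I[4,5]. HN layers by μ_θ (6 steps, strictly decreasing):
  μ^(1)=41; μ^(2)=13; μ^(3)=25/3; μ^(4)=6; μ^(5)=-1; μ^(6)=-43

((0, 0, 1, 0, 0); (0, 1, 0, 0, 0); (0, 1, 1, 1, 0); (0, 0, 1, 1, 0); (1, 1, 1, 1, 1); (0, 0, 0, 1, 1))


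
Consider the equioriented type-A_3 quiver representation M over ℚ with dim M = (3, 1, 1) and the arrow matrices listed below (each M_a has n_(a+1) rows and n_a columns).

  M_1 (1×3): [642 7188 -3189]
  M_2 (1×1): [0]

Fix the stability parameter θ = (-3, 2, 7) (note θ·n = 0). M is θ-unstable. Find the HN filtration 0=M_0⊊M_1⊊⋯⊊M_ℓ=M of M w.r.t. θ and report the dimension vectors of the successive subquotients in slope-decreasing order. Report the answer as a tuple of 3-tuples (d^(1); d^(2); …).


Interval decomposition of M: I[1,1]^2, I[1,2], I[3,3].
HN type (ℓ=3): μ^(1)=7; μ^(2)=2; μ^(3)=-3

((0, 0, 1); (0, 1, 0); (3, 0, 0))


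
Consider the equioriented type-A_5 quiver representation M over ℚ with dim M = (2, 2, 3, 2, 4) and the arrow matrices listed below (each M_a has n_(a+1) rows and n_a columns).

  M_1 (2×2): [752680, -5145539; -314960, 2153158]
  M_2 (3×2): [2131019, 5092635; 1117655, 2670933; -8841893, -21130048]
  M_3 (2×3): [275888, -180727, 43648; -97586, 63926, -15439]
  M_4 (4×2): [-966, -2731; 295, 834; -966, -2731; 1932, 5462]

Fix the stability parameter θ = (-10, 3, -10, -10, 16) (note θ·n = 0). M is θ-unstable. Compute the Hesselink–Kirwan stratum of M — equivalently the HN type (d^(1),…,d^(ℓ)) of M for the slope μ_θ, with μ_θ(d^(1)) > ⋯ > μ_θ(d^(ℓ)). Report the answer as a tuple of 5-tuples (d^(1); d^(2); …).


Interval decomposition of M: I[1,1], I[1,5], I[2,5], I[3,3], I[5,5]^2.
HN type (ℓ=3): μ^(1)=16; μ^(2)=-17/3; μ^(3)=-10

((0, 0, 0, 0, 4); (0, 2, 2, 2, 0); (2, 0, 1, 0, 0))


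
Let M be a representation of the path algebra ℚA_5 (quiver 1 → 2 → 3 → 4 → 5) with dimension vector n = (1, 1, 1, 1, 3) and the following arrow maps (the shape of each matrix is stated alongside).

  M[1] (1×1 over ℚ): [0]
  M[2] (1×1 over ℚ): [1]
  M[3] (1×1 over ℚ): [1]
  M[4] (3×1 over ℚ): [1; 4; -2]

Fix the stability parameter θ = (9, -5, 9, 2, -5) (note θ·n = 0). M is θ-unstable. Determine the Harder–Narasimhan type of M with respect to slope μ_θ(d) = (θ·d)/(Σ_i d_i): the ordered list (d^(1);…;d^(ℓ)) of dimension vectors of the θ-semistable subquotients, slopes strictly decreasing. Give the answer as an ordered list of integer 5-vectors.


Via rank(M_{q-1}∘⋯∘M_p): M ≅ I[1,1], I[2,5], I[5,5]^2.
μ_θ-semistable layers: μ^(1)=9; μ^(2)=2; μ^(3)=-5

((1, 0, 0, 0, 0); (0, 0, 1, 1, 1); (0, 1, 0, 0, 2))


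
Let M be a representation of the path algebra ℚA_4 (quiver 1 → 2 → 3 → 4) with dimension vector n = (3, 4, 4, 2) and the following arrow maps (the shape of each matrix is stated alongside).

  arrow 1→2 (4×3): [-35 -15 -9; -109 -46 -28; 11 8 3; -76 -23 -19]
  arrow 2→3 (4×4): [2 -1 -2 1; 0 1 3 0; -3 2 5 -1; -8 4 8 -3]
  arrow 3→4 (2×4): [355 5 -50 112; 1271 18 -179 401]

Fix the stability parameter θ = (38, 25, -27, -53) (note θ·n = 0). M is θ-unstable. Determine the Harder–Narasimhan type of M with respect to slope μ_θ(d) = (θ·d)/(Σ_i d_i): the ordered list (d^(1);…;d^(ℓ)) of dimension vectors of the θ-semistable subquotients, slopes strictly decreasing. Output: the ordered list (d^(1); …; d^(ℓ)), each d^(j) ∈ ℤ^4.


Interval decomposition of M: I[1,3], I[1,4]^2, I[2,3].
HN type (ℓ=3): μ^(1)=12; μ^(2)=-1; μ^(3)=-17/4

((1, 1, 1, 0); (0, 1, 1, 0); (2, 2, 2, 2))


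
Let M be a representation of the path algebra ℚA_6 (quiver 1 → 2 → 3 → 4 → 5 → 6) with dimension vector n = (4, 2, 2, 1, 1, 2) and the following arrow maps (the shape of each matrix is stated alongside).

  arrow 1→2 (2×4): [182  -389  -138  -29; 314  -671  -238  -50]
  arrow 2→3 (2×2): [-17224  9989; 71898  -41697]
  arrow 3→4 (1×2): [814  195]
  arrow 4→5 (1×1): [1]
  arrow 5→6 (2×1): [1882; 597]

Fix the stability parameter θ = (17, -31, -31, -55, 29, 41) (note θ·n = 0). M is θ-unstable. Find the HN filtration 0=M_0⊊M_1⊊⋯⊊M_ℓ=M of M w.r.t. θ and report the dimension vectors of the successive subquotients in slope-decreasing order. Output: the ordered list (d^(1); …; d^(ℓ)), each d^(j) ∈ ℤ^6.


Barcode: M ≅ I[1,1]^2, I[1,3], I[1,6], I[6,6]. HN layers by μ_θ (5 steps, strictly decreasing):
  μ^(1)=41; μ^(2)=29; μ^(3)=17; μ^(4)=-15; μ^(5)=-25

((0, 0, 0, 0, 0, 2); (0, 0, 0, 0, 1, 0); (2, 0, 0, 0, 0, 0); (1, 1, 1, 0, 0, 0); (1, 1, 1, 1, 0, 0))
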